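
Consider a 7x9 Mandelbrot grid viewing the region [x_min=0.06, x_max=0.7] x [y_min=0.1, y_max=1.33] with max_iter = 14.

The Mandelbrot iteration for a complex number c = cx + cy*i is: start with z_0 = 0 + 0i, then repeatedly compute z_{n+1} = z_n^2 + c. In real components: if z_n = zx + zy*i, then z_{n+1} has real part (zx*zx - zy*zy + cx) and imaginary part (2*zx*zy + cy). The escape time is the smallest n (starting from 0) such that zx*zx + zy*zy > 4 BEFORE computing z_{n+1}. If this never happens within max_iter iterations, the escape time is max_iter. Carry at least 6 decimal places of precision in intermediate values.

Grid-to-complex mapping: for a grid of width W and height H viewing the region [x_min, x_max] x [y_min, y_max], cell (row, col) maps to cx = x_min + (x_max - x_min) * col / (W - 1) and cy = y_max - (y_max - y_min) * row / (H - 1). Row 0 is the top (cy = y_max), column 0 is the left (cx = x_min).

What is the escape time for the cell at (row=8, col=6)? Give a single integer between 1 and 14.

z_0 = 0 + 0i, c = 0.7000 + 0.1000i
Iter 1: z = 0.7000 + 0.1000i, |z|^2 = 0.5000
Iter 2: z = 1.1800 + 0.2400i, |z|^2 = 1.4500
Iter 3: z = 2.0348 + 0.6664i, |z|^2 = 4.5845
Escaped at iteration 3

Answer: 3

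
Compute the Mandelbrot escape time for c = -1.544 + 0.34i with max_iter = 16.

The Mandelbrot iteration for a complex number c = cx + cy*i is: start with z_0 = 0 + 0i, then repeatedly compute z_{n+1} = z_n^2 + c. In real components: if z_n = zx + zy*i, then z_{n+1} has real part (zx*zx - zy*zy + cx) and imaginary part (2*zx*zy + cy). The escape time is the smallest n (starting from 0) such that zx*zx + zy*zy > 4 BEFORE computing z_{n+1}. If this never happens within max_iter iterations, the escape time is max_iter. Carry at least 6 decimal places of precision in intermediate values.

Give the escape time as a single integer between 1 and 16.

Answer: 4

Derivation:
z_0 = 0 + 0i, c = -1.5440 + 0.3400i
Iter 1: z = -1.5440 + 0.3400i, |z|^2 = 2.4995
Iter 2: z = 0.7243 + -0.7099i, |z|^2 = 1.0286
Iter 3: z = -1.5233 + -0.6884i, |z|^2 = 2.7945
Iter 4: z = 0.3026 + 2.4374i, |z|^2 = 6.0326
Escaped at iteration 4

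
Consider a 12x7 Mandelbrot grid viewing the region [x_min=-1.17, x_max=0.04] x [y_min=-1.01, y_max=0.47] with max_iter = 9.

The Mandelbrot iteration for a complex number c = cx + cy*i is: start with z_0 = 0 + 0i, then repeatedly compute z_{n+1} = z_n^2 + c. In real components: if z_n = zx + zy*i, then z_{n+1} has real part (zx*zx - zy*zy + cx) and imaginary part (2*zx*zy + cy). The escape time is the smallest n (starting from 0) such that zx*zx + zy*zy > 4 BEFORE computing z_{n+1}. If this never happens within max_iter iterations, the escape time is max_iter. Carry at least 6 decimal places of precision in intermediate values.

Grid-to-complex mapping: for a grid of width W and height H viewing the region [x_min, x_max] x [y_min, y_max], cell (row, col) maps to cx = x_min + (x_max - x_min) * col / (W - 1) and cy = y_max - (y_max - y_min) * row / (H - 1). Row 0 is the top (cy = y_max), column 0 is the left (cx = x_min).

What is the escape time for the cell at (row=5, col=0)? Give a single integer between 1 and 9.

z_0 = 0 + 0i, c = -1.1700 + -0.7633i
Iter 1: z = -1.1700 + -0.7633i, |z|^2 = 1.9516
Iter 2: z = -0.3838 + 1.0229i, |z|^2 = 1.1935
Iter 3: z = -2.0690 + -1.5484i, |z|^2 = 6.6783
Escaped at iteration 3

Answer: 3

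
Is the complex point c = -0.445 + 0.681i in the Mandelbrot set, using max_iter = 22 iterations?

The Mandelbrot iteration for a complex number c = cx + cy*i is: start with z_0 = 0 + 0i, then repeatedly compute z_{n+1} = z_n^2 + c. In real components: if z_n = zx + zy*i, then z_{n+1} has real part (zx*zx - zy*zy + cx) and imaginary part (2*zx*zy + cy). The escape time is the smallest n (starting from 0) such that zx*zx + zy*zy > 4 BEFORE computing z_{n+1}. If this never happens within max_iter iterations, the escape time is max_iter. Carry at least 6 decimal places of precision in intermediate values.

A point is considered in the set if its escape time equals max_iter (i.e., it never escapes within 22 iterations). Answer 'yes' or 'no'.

z_0 = 0 + 0i, c = -0.4450 + 0.6810i
Iter 1: z = -0.4450 + 0.6810i, |z|^2 = 0.6618
Iter 2: z = -0.7107 + 0.0749i, |z|^2 = 0.5108
Iter 3: z = 0.0545 + 0.5745i, |z|^2 = 0.3330
Iter 4: z = -0.7721 + 0.7437i, |z|^2 = 1.1492
Iter 5: z = -0.4019 + -0.4674i, |z|^2 = 0.3799
Iter 6: z = -0.5019 + 1.0567i, |z|^2 = 1.3684
Iter 7: z = -1.3096 + -0.3797i, |z|^2 = 1.8593
Iter 8: z = 1.1260 + 1.6755i, |z|^2 = 4.0750
Escaped at iteration 8

Answer: no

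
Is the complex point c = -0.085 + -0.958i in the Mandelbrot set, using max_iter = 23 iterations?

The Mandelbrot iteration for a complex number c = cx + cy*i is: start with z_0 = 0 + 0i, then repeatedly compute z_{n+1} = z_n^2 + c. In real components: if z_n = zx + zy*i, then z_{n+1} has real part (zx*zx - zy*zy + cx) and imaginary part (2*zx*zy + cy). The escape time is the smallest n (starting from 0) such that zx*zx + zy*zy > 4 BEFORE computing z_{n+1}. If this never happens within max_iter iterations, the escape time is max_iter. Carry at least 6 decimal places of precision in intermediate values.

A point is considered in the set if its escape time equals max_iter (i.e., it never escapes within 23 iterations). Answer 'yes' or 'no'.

Answer: no

Derivation:
z_0 = 0 + 0i, c = -0.0850 + -0.9580i
Iter 1: z = -0.0850 + -0.9580i, |z|^2 = 0.9250
Iter 2: z = -0.9955 + -0.7951i, |z|^2 = 1.6233
Iter 3: z = 0.2739 + 0.6252i, |z|^2 = 0.4659
Iter 4: z = -0.4009 + -0.6156i, |z|^2 = 0.5396
Iter 5: z = -0.3033 + -0.4645i, |z|^2 = 0.3077
Iter 6: z = -0.2088 + -0.6763i, |z|^2 = 0.5010
Iter 7: z = -0.4988 + -0.6756i, |z|^2 = 0.7053
Iter 8: z = -0.2927 + -0.2840i, |z|^2 = 0.1663
Iter 9: z = -0.0800 + -0.7918i, |z|^2 = 0.6333
Iter 10: z = -0.7055 + -0.8313i, |z|^2 = 1.1888
Iter 11: z = -0.2784 + 0.2149i, |z|^2 = 0.1237
Iter 12: z = -0.0537 + -1.0777i, |z|^2 = 1.1643
Iter 13: z = -1.2435 + -0.8422i, |z|^2 = 2.2556
Iter 14: z = 0.7519 + 1.1366i, |z|^2 = 1.8573
Iter 15: z = -0.8116 + 0.7513i, |z|^2 = 1.2231
Iter 16: z = 0.0094 + -2.1775i, |z|^2 = 4.7416
Escaped at iteration 16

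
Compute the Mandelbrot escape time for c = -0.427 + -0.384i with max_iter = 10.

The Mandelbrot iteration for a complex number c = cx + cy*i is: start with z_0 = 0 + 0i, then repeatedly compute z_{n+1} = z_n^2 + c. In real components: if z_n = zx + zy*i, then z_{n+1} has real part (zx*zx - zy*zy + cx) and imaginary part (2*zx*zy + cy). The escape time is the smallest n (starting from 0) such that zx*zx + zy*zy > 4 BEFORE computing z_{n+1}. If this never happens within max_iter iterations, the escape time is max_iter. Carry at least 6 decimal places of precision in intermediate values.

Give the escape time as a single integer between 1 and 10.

Answer: 10

Derivation:
z_0 = 0 + 0i, c = -0.4270 + -0.3840i
Iter 1: z = -0.4270 + -0.3840i, |z|^2 = 0.3298
Iter 2: z = -0.3921 + -0.0561i, |z|^2 = 0.1569
Iter 3: z = -0.2764 + -0.3400i, |z|^2 = 0.1920
Iter 4: z = -0.4662 + -0.1960i, |z|^2 = 0.2558
Iter 5: z = -0.2481 + -0.2012i, |z|^2 = 0.1020
Iter 6: z = -0.4059 + -0.2842i, |z|^2 = 0.2456
Iter 7: z = -0.3430 + -0.1533i, |z|^2 = 0.1411
Iter 8: z = -0.3329 + -0.2789i, |z|^2 = 0.1886
Iter 9: z = -0.3940 + -0.1984i, |z|^2 = 0.1946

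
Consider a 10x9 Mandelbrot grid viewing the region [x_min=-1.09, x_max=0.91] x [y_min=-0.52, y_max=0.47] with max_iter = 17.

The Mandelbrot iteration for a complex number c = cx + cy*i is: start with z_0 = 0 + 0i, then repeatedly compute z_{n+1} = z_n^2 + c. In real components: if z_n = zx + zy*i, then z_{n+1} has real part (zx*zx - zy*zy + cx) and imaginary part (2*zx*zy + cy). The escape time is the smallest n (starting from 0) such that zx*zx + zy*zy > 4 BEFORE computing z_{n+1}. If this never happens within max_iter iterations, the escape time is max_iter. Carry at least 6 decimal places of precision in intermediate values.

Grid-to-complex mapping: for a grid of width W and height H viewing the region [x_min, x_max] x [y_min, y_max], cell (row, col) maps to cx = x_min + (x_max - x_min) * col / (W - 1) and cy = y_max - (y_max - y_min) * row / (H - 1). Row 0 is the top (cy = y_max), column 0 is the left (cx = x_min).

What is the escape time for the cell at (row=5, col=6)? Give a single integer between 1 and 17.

z_0 = 0 + 0i, c = 0.2433 + -0.1488i
Iter 1: z = 0.2433 + -0.1488i, |z|^2 = 0.0813
Iter 2: z = 0.2804 + -0.2211i, |z|^2 = 0.1275
Iter 3: z = 0.2731 + -0.2728i, |z|^2 = 0.1490
Iter 4: z = 0.2435 + -0.2977i, |z|^2 = 0.1479
Iter 5: z = 0.2140 + -0.2937i, |z|^2 = 0.1321
Iter 6: z = 0.2028 + -0.2745i, |z|^2 = 0.1165
Iter 7: z = 0.2092 + -0.2601i, |z|^2 = 0.1114
Iter 8: z = 0.2194 + -0.2575i, |z|^2 = 0.1145
Iter 9: z = 0.2252 + -0.2618i, |z|^2 = 0.1192
Iter 10: z = 0.2255 + -0.2666i, |z|^2 = 0.1219
Iter 11: z = 0.2231 + -0.2690i, |z|^2 = 0.1221
Iter 12: z = 0.2207 + -0.2688i, |z|^2 = 0.1210
Iter 13: z = 0.2198 + -0.2674i, |z|^2 = 0.1198
Iter 14: z = 0.2201 + -0.2663i, |z|^2 = 0.1194
Iter 15: z = 0.2209 + -0.2660i, |z|^2 = 0.1195
Iter 16: z = 0.2214 + -0.2663i, |z|^2 = 0.1199

Answer: 17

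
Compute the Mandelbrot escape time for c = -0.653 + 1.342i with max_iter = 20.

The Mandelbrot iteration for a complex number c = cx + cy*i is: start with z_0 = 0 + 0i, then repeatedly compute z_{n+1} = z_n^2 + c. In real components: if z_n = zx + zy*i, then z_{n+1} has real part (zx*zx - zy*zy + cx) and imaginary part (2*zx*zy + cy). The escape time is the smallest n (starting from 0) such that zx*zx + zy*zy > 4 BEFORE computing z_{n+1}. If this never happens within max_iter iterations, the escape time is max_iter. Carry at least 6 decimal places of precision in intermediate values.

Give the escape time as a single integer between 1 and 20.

z_0 = 0 + 0i, c = -0.6530 + 1.3420i
Iter 1: z = -0.6530 + 1.3420i, |z|^2 = 2.2274
Iter 2: z = -2.0276 + -0.4107i, |z|^2 = 4.2796
Escaped at iteration 2

Answer: 2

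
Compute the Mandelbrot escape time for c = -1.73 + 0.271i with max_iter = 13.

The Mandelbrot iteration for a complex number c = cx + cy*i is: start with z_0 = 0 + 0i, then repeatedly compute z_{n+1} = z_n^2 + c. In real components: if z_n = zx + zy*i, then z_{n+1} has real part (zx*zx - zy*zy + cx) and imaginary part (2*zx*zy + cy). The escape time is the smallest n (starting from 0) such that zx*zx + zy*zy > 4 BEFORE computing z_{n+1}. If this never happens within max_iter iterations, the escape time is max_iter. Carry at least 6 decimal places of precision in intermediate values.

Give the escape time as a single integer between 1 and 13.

Answer: 4

Derivation:
z_0 = 0 + 0i, c = -1.7300 + 0.2710i
Iter 1: z = -1.7300 + 0.2710i, |z|^2 = 3.0663
Iter 2: z = 1.1895 + -0.6667i, |z|^2 = 1.8592
Iter 3: z = -0.7596 + -1.3149i, |z|^2 = 2.3061
Iter 4: z = -2.8820 + 2.2687i, |z|^2 = 13.4530
Escaped at iteration 4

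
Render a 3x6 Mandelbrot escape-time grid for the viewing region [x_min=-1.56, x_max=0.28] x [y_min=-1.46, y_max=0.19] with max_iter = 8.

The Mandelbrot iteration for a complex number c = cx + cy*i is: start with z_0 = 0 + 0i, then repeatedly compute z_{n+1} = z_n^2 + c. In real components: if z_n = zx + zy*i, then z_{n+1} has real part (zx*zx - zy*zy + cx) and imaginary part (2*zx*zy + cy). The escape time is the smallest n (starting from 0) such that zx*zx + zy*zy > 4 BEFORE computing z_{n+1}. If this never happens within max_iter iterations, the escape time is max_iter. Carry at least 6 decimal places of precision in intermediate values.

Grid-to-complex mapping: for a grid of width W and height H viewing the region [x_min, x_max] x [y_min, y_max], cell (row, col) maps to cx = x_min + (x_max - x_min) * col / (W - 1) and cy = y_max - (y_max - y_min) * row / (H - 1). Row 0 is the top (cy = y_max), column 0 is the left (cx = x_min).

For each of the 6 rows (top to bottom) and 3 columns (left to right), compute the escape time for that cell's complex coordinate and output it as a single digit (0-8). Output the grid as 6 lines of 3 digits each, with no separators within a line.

Answer: 588
688
388
345
233
122

Derivation:
(row=0, col=0): c = -1.5600 + 0.1900i → escape time 5
(row=0, col=1): c = -0.6400 + 0.1900i → escape time 8
(row=0, col=2): c = 0.2800 + 0.1900i → escape time 8
(row=1, col=0): c = -1.5600 + -0.1400i → escape time 6
(row=1, col=1): c = -0.6400 + -0.1400i → escape time 8
(row=1, col=2): c = 0.2800 + -0.1400i → escape time 8
(row=2, col=0): c = -1.5600 + -0.4700i → escape time 3
(row=2, col=1): c = -0.6400 + -0.4700i → escape time 8
(row=2, col=2): c = 0.2800 + -0.4700i → escape time 8
(row=3, col=0): c = -1.5600 + -0.8000i → escape time 3
(row=3, col=1): c = -0.6400 + -0.8000i → escape time 4
(row=3, col=2): c = 0.2800 + -0.8000i → escape time 5
(row=4, col=0): c = -1.5600 + -1.1300i → escape time 2
(row=4, col=1): c = -0.6400 + -1.1300i → escape time 3
(row=4, col=2): c = 0.2800 + -1.1300i → escape time 3
(row=5, col=0): c = -1.5600 + -1.4600i → escape time 1
(row=5, col=1): c = -0.6400 + -1.4600i → escape time 2
(row=5, col=2): c = 0.2800 + -1.4600i → escape time 2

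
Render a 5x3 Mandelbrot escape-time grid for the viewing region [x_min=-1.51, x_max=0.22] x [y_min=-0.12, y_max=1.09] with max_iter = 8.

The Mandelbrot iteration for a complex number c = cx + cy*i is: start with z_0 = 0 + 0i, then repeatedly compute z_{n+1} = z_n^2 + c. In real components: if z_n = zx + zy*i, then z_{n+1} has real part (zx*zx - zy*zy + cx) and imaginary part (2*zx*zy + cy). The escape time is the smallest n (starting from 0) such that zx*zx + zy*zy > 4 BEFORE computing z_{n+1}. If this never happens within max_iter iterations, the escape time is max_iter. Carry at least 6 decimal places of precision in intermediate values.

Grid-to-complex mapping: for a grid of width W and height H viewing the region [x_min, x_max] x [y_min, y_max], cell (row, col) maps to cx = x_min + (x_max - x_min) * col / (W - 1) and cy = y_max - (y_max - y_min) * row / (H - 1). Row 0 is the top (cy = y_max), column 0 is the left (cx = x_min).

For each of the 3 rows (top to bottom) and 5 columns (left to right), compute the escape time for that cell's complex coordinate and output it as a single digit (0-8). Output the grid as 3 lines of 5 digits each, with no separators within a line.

Answer: 23373
35888
68888

Derivation:
(row=0, col=0): c = -1.5100 + 1.0900i → escape time 2
(row=0, col=1): c = -1.0775 + 1.0900i → escape time 3
(row=0, col=2): c = -0.6450 + 1.0900i → escape time 3
(row=0, col=3): c = -0.2125 + 1.0900i → escape time 7
(row=0, col=4): c = 0.2200 + 1.0900i → escape time 3
(row=1, col=0): c = -1.5100 + 0.4850i → escape time 3
(row=1, col=1): c = -1.0775 + 0.4850i → escape time 5
(row=1, col=2): c = -0.6450 + 0.4850i → escape time 8
(row=1, col=3): c = -0.2125 + 0.4850i → escape time 8
(row=1, col=4): c = 0.2200 + 0.4850i → escape time 8
(row=2, col=0): c = -1.5100 + -0.1200i → escape time 6
(row=2, col=1): c = -1.0775 + -0.1200i → escape time 8
(row=2, col=2): c = -0.6450 + -0.1200i → escape time 8
(row=2, col=3): c = -0.2125 + -0.1200i → escape time 8
(row=2, col=4): c = 0.2200 + -0.1200i → escape time 8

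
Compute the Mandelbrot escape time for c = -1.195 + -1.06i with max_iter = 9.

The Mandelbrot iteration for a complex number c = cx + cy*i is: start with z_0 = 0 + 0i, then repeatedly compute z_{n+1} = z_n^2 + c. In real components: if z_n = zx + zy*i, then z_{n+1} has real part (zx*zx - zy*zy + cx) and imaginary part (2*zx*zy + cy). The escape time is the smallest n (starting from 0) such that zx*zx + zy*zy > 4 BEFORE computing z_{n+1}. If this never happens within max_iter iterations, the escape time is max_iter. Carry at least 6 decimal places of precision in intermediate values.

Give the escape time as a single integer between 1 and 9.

Answer: 3

Derivation:
z_0 = 0 + 0i, c = -1.1950 + -1.0600i
Iter 1: z = -1.1950 + -1.0600i, |z|^2 = 2.5516
Iter 2: z = -0.8906 + 1.4734i, |z|^2 = 2.9640
Iter 3: z = -2.5728 + -3.6843i, |z|^2 = 20.1936
Escaped at iteration 3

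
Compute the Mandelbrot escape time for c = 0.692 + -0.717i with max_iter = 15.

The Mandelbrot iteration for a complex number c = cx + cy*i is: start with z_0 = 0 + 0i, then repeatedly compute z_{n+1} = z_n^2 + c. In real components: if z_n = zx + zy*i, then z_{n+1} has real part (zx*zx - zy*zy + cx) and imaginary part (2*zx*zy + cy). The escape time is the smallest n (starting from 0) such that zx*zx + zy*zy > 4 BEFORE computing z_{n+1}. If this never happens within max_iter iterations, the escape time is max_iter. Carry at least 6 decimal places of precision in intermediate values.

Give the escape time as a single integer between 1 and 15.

z_0 = 0 + 0i, c = 0.6920 + -0.7170i
Iter 1: z = 0.6920 + -0.7170i, |z|^2 = 0.9930
Iter 2: z = 0.6568 + -1.7093i, |z|^2 = 3.3532
Iter 3: z = -1.7984 + -2.9623i, |z|^2 = 12.0096
Escaped at iteration 3

Answer: 3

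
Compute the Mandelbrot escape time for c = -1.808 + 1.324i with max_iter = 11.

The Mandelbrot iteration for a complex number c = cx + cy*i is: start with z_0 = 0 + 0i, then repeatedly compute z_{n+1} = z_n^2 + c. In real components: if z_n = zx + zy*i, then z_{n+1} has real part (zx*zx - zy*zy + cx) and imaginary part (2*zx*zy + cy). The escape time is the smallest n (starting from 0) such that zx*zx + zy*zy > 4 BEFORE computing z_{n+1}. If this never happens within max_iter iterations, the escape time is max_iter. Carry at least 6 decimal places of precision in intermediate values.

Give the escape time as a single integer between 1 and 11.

z_0 = 0 + 0i, c = -1.8080 + 1.3240i
Iter 1: z = -1.8080 + 1.3240i, |z|^2 = 5.0218
Escaped at iteration 1

Answer: 1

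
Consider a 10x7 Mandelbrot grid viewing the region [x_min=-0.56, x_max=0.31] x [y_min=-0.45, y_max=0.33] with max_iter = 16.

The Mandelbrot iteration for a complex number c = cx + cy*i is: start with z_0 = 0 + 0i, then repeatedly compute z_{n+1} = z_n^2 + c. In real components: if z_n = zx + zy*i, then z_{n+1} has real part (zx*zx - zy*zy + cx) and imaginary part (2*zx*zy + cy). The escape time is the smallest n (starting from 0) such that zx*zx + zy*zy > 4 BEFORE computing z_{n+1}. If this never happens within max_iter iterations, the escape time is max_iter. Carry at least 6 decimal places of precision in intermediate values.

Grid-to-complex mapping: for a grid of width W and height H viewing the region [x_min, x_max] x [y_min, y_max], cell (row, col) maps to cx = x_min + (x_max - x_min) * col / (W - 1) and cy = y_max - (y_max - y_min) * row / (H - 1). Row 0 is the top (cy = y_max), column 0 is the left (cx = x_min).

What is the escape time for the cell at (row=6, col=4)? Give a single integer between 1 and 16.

z_0 = 0 + 0i, c = -0.1733 + -0.4500i
Iter 1: z = -0.1733 + -0.4500i, |z|^2 = 0.2325
Iter 2: z = -0.3458 + -0.2940i, |z|^2 = 0.2060
Iter 3: z = -0.1402 + -0.2467i, |z|^2 = 0.0805
Iter 4: z = -0.2145 + -0.3808i, |z|^2 = 0.1911
Iter 5: z = -0.2723 + -0.2866i, |z|^2 = 0.1563
Iter 6: z = -0.1813 + -0.2939i, |z|^2 = 0.1192
Iter 7: z = -0.2268 + -0.3434i, |z|^2 = 0.1694
Iter 8: z = -0.2398 + -0.2942i, |z|^2 = 0.1441
Iter 9: z = -0.2024 + -0.3089i, |z|^2 = 0.1364
Iter 10: z = -0.2278 + -0.3250i, |z|^2 = 0.1575
Iter 11: z = -0.2271 + -0.3019i, |z|^2 = 0.1427
Iter 12: z = -0.2129 + -0.3129i, |z|^2 = 0.1432
Iter 13: z = -0.2259 + -0.3167i, |z|^2 = 0.1513
Iter 14: z = -0.2226 + -0.3069i, |z|^2 = 0.1438
Iter 15: z = -0.2180 + -0.3133i, |z|^2 = 0.1457

Answer: 16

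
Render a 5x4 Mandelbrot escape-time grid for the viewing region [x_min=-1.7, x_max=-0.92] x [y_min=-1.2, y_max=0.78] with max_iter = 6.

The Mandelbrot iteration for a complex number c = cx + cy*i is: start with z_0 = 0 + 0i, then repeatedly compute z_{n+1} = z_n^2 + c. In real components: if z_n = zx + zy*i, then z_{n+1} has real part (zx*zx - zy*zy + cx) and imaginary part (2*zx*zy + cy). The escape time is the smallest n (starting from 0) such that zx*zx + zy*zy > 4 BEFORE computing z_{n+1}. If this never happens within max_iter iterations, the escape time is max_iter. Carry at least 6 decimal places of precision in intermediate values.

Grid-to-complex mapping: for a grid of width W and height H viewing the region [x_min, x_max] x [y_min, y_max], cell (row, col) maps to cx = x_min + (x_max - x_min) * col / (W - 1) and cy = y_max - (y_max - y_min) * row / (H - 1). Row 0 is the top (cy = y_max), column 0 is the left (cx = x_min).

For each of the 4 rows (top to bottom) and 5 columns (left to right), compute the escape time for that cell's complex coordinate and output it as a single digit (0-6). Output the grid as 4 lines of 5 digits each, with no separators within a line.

(row=0, col=0): c = -1.7000 + 0.7800i → escape time 3
(row=0, col=1): c = -1.5050 + 0.7800i → escape time 3
(row=0, col=2): c = -1.3100 + 0.7800i → escape time 3
(row=0, col=3): c = -1.1150 + 0.7800i → escape time 3
(row=0, col=4): c = -0.9200 + 0.7800i → escape time 4
(row=1, col=0): c = -1.7000 + 0.1200i → escape time 5
(row=1, col=1): c = -1.5050 + 0.1200i → escape time 6
(row=1, col=2): c = -1.3100 + 0.1200i → escape time 6
(row=1, col=3): c = -1.1150 + 0.1200i → escape time 6
(row=1, col=4): c = -0.9200 + 0.1200i → escape time 6
(row=2, col=0): c = -1.7000 + -0.5400i → escape time 3
(row=2, col=1): c = -1.5050 + -0.5400i → escape time 3
(row=2, col=2): c = -1.3100 + -0.5400i → escape time 3
(row=2, col=3): c = -1.1150 + -0.5400i → escape time 5
(row=2, col=4): c = -0.9200 + -0.5400i → escape time 5
(row=3, col=0): c = -1.7000 + -1.2000i → escape time 1
(row=3, col=1): c = -1.5050 + -1.2000i → escape time 2
(row=3, col=2): c = -1.3100 + -1.2000i → escape time 2
(row=3, col=3): c = -1.1150 + -1.2000i → escape time 3
(row=3, col=4): c = -0.9200 + -1.2000i → escape time 3

Answer: 33334
56666
33355
12233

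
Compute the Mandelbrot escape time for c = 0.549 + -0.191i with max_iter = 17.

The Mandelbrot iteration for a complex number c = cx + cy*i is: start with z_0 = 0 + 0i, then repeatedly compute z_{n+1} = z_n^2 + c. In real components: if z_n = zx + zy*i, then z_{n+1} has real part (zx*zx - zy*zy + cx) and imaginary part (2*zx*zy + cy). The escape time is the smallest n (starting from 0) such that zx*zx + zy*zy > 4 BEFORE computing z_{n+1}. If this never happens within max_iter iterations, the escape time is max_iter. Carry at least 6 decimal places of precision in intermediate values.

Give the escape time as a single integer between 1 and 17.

Answer: 4

Derivation:
z_0 = 0 + 0i, c = 0.5490 + -0.1910i
Iter 1: z = 0.5490 + -0.1910i, |z|^2 = 0.3379
Iter 2: z = 0.8139 + -0.4007i, |z|^2 = 0.8230
Iter 3: z = 1.0509 + -0.8433i, |z|^2 = 1.8155
Iter 4: z = 0.9422 + -1.9634i, |z|^2 = 4.7429
Escaped at iteration 4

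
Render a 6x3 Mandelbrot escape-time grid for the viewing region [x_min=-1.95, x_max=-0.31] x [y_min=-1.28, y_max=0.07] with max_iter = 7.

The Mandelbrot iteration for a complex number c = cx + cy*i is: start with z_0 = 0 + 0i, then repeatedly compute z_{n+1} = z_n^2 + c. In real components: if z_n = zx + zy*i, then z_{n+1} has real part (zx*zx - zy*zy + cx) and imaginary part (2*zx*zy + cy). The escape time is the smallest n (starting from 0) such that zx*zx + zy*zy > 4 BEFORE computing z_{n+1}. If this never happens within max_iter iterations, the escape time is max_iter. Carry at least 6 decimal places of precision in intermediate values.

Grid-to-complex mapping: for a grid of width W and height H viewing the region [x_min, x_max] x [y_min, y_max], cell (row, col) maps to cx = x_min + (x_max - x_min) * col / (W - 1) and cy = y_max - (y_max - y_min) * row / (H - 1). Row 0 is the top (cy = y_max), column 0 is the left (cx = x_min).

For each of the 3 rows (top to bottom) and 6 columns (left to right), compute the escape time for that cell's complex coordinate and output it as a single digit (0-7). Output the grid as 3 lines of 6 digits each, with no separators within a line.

Answer: 567777
133577
112233

Derivation:
(row=0, col=0): c = -1.9500 + 0.0700i → escape time 5
(row=0, col=1): c = -1.6220 + 0.0700i → escape time 6
(row=0, col=2): c = -1.2940 + 0.0700i → escape time 7
(row=0, col=3): c = -0.9660 + 0.0700i → escape time 7
(row=0, col=4): c = -0.6380 + 0.0700i → escape time 7
(row=0, col=5): c = -0.3100 + 0.0700i → escape time 7
(row=1, col=0): c = -1.9500 + -0.6050i → escape time 1
(row=1, col=1): c = -1.6220 + -0.6050i → escape time 3
(row=1, col=2): c = -1.2940 + -0.6050i → escape time 3
(row=1, col=3): c = -0.9660 + -0.6050i → escape time 5
(row=1, col=4): c = -0.6380 + -0.6050i → escape time 7
(row=1, col=5): c = -0.3100 + -0.6050i → escape time 7
(row=2, col=0): c = -1.9500 + -1.2800i → escape time 1
(row=2, col=1): c = -1.6220 + -1.2800i → escape time 1
(row=2, col=2): c = -1.2940 + -1.2800i → escape time 2
(row=2, col=3): c = -0.9660 + -1.2800i → escape time 2
(row=2, col=4): c = -0.6380 + -1.2800i → escape time 3
(row=2, col=5): c = -0.3100 + -1.2800i → escape time 3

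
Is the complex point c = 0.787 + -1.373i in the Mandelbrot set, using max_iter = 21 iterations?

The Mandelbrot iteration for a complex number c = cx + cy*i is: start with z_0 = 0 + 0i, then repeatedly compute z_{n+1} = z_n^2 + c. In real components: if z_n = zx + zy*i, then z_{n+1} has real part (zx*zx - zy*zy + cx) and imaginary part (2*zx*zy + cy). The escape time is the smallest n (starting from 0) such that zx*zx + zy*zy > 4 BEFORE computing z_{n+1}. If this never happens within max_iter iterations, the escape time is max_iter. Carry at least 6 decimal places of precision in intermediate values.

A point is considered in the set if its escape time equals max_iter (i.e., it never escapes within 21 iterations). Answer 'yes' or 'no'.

Answer: no

Derivation:
z_0 = 0 + 0i, c = 0.7870 + -1.3730i
Iter 1: z = 0.7870 + -1.3730i, |z|^2 = 2.5045
Iter 2: z = -0.4788 + -3.5341i, |z|^2 = 12.7191
Escaped at iteration 2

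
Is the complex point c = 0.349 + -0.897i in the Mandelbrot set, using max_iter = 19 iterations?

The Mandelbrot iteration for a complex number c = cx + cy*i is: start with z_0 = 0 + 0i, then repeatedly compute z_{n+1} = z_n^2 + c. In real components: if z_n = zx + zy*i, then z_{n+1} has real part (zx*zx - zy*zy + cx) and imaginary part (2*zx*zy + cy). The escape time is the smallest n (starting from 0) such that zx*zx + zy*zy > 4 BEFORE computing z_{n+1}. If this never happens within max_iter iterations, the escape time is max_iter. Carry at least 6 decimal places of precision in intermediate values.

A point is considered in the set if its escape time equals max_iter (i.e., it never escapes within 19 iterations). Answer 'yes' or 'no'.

Answer: no

Derivation:
z_0 = 0 + 0i, c = 0.3490 + -0.8970i
Iter 1: z = 0.3490 + -0.8970i, |z|^2 = 0.9264
Iter 2: z = -0.3338 + -1.5231i, |z|^2 = 2.4313
Iter 3: z = -1.8594 + 0.1198i, |z|^2 = 3.4718
Iter 4: z = 3.7921 + -1.3427i, |z|^2 = 16.1828
Escaped at iteration 4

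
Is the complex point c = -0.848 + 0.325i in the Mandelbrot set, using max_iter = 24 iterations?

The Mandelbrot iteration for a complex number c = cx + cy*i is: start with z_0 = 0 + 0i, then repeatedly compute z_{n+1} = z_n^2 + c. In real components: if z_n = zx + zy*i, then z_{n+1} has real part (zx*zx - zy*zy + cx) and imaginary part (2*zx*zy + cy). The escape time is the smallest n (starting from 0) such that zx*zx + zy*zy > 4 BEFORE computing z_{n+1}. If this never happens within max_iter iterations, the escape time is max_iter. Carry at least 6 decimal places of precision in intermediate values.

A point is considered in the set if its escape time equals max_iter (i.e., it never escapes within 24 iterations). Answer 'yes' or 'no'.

Answer: no

Derivation:
z_0 = 0 + 0i, c = -0.8480 + 0.3250i
Iter 1: z = -0.8480 + 0.3250i, |z|^2 = 0.8247
Iter 2: z = -0.2345 + -0.2262i, |z|^2 = 0.1062
Iter 3: z = -0.8442 + 0.4311i, |z|^2 = 0.8985
Iter 4: z = -0.3212 + -0.4028i, |z|^2 = 0.2655
Iter 5: z = -0.9071 + 0.5838i, |z|^2 = 1.1636
Iter 6: z = -0.3660 + -0.7341i, |z|^2 = 0.6729
Iter 7: z = -1.2530 + 0.8624i, |z|^2 = 2.3137
Iter 8: z = -0.0218 + -1.8361i, |z|^2 = 3.3719
Iter 9: z = -4.2189 + 0.4051i, |z|^2 = 17.9633
Escaped at iteration 9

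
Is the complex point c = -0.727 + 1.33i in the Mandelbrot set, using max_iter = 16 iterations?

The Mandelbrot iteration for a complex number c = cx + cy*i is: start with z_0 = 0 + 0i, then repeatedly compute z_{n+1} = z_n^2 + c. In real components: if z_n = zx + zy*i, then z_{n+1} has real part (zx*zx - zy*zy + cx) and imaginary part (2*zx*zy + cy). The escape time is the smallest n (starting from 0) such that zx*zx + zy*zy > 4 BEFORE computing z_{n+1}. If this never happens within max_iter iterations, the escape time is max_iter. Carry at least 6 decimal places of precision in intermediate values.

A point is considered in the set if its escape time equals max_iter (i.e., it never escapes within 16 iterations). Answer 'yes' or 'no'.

Answer: no

Derivation:
z_0 = 0 + 0i, c = -0.7270 + 1.3300i
Iter 1: z = -0.7270 + 1.3300i, |z|^2 = 2.2974
Iter 2: z = -1.9674 + -0.6038i, |z|^2 = 4.2351
Escaped at iteration 2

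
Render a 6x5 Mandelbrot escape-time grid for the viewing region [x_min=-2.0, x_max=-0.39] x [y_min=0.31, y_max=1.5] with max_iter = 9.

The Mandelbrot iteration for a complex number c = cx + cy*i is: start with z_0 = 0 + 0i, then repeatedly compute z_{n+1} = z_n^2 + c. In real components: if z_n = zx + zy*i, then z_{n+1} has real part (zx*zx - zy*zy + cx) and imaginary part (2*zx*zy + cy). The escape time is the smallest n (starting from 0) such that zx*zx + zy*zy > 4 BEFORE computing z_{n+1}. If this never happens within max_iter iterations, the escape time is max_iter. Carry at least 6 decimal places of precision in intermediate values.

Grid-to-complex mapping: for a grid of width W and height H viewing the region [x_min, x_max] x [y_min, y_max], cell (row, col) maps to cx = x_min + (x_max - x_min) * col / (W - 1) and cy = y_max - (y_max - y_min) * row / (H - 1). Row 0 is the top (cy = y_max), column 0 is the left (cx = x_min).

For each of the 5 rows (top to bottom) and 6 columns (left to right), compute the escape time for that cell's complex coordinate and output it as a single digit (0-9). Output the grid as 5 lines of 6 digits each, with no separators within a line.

(row=0, col=0): c = -2.0000 + 1.5000i → escape time 1
(row=0, col=1): c = -1.6780 + 1.5000i → escape time 1
(row=0, col=2): c = -1.3560 + 1.5000i → escape time 1
(row=0, col=3): c = -1.0340 + 1.5000i → escape time 2
(row=0, col=4): c = -0.7120 + 1.5000i → escape time 2
(row=0, col=5): c = -0.3900 + 1.5000i → escape time 2
(row=1, col=0): c = -2.0000 + 1.2025i → escape time 1
(row=1, col=1): c = -1.6780 + 1.2025i → escape time 1
(row=1, col=2): c = -1.3560 + 1.2025i → escape time 2
(row=1, col=3): c = -1.0340 + 1.2025i → escape time 3
(row=1, col=4): c = -0.7120 + 1.2025i → escape time 3
(row=1, col=5): c = -0.3900 + 1.2025i → escape time 3
(row=2, col=0): c = -2.0000 + 0.9050i → escape time 1
(row=2, col=1): c = -1.6780 + 0.9050i → escape time 2
(row=2, col=2): c = -1.3560 + 0.9050i → escape time 3
(row=2, col=3): c = -1.0340 + 0.9050i → escape time 3
(row=2, col=4): c = -0.7120 + 0.9050i → escape time 4
(row=2, col=5): c = -0.3900 + 0.9050i → escape time 5
(row=3, col=0): c = -2.0000 + 0.6075i → escape time 1
(row=3, col=1): c = -1.6780 + 0.6075i → escape time 3
(row=3, col=2): c = -1.3560 + 0.6075i → escape time 3
(row=3, col=3): c = -1.0340 + 0.6075i → escape time 4
(row=3, col=4): c = -0.7120 + 0.6075i → escape time 6
(row=3, col=5): c = -0.3900 + 0.6075i → escape time 9
(row=4, col=0): c = -2.0000 + 0.3100i → escape time 1
(row=4, col=1): c = -1.6780 + 0.3100i → escape time 4
(row=4, col=2): c = -1.3560 + 0.3100i → escape time 6
(row=4, col=3): c = -1.0340 + 0.3100i → escape time 9
(row=4, col=4): c = -0.7120 + 0.3100i → escape time 9
(row=4, col=5): c = -0.3900 + 0.3100i → escape time 9

Answer: 111222
112333
123345
133469
146999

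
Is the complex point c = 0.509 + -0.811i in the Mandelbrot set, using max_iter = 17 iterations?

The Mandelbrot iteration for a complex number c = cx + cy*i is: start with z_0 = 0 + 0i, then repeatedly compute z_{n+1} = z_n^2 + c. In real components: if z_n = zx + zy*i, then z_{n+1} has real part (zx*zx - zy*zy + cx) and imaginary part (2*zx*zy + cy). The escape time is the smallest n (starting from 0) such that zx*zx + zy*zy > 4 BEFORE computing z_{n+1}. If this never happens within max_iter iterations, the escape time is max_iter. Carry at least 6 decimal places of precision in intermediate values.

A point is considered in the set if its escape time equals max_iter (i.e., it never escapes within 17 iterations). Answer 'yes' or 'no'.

Answer: no

Derivation:
z_0 = 0 + 0i, c = 0.5090 + -0.8110i
Iter 1: z = 0.5090 + -0.8110i, |z|^2 = 0.9168
Iter 2: z = 0.1104 + -1.6366i, |z|^2 = 2.6906
Iter 3: z = -2.1573 + -1.1722i, |z|^2 = 6.0280
Escaped at iteration 3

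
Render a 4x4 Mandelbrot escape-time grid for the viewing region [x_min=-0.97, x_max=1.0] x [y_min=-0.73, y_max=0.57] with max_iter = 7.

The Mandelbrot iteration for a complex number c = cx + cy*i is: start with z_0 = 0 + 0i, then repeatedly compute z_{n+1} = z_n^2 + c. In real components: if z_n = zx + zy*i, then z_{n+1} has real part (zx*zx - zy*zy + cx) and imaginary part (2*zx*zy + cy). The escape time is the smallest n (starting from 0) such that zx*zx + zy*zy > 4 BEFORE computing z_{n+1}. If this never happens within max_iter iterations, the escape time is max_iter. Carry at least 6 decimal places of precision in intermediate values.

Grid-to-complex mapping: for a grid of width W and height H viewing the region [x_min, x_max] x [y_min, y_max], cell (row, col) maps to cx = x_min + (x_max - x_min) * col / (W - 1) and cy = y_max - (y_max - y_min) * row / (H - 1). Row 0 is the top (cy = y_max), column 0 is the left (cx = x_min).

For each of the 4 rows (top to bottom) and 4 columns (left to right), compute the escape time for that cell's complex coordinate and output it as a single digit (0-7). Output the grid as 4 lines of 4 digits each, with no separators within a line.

Answer: 5772
7772
7772
4752

Derivation:
(row=0, col=0): c = -0.9700 + 0.5700i → escape time 5
(row=0, col=1): c = -0.3133 + 0.5700i → escape time 7
(row=0, col=2): c = 0.3433 + 0.5700i → escape time 7
(row=0, col=3): c = 1.0000 + 0.5700i → escape time 2
(row=1, col=0): c = -0.9700 + 0.1367i → escape time 7
(row=1, col=1): c = -0.3133 + 0.1367i → escape time 7
(row=1, col=2): c = 0.3433 + 0.1367i → escape time 7
(row=1, col=3): c = 1.0000 + 0.1367i → escape time 2
(row=2, col=0): c = -0.9700 + -0.2967i → escape time 7
(row=2, col=1): c = -0.3133 + -0.2967i → escape time 7
(row=2, col=2): c = 0.3433 + -0.2967i → escape time 7
(row=2, col=3): c = 1.0000 + -0.2967i → escape time 2
(row=3, col=0): c = -0.9700 + -0.7300i → escape time 4
(row=3, col=1): c = -0.3133 + -0.7300i → escape time 7
(row=3, col=2): c = 0.3433 + -0.7300i → escape time 5
(row=3, col=3): c = 1.0000 + -0.7300i → escape time 2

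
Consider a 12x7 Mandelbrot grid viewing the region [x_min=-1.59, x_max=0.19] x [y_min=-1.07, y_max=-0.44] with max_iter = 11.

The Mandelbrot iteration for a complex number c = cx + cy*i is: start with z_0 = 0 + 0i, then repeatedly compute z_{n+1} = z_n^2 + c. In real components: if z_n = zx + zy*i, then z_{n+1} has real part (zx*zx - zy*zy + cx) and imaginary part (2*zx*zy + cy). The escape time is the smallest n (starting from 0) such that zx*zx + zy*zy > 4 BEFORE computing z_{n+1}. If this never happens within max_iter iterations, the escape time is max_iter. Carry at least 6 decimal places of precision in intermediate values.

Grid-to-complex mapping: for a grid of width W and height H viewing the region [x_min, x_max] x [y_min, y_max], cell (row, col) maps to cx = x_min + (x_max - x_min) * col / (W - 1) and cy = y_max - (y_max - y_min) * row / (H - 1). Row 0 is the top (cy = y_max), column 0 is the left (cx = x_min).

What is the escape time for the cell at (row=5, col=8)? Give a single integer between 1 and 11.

z_0 = 0 + 0i, c = -0.2955 + -0.9650i
Iter 1: z = -0.2955 + -0.9650i, |z|^2 = 1.0185
Iter 2: z = -1.1394 + -0.3948i, |z|^2 = 1.4540
Iter 3: z = 0.8469 + -0.0654i, |z|^2 = 0.7215
Iter 4: z = 0.4175 + -1.0758i, |z|^2 = 1.3316
Iter 5: z = -1.2784 + -1.8633i, |z|^2 = 5.1063
Escaped at iteration 5

Answer: 5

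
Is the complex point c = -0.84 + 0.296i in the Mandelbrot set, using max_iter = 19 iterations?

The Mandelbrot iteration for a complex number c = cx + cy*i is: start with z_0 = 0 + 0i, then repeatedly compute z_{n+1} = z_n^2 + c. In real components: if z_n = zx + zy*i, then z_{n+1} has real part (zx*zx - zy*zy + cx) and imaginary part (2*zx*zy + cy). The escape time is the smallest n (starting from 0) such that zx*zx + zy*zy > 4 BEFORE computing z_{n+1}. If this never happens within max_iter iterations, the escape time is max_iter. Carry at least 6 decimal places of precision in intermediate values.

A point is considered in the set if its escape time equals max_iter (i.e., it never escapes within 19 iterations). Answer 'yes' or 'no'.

z_0 = 0 + 0i, c = -0.8400 + 0.2960i
Iter 1: z = -0.8400 + 0.2960i, |z|^2 = 0.7932
Iter 2: z = -0.2220 + -0.2013i, |z|^2 = 0.0898
Iter 3: z = -0.8312 + 0.3854i, |z|^2 = 0.8394
Iter 4: z = -0.2976 + -0.3447i, |z|^2 = 0.2073
Iter 5: z = -0.8702 + 0.5011i, |z|^2 = 1.0084
Iter 6: z = -0.3338 + -0.5762i, |z|^2 = 0.4435
Iter 7: z = -1.0606 + 0.6807i, |z|^2 = 1.5882
Iter 8: z = -0.1785 + -1.1479i, |z|^2 = 1.3495
Iter 9: z = -2.1257 + 0.7058i, |z|^2 = 5.0170
Escaped at iteration 9

Answer: no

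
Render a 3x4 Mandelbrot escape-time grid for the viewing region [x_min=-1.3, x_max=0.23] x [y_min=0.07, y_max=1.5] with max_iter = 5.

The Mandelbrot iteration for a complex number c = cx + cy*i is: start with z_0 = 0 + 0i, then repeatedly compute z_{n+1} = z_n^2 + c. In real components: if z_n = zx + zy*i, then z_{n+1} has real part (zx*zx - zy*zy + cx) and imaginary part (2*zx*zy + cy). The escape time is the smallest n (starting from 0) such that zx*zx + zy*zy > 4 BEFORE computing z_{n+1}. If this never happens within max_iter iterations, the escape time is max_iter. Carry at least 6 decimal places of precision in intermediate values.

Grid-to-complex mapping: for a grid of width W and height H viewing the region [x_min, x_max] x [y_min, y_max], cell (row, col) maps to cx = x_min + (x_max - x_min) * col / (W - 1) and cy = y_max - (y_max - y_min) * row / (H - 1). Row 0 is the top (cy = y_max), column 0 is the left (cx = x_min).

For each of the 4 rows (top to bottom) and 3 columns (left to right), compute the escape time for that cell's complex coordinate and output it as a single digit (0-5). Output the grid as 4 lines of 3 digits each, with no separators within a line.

Answer: 222
344
355
555

Derivation:
(row=0, col=0): c = -1.3000 + 1.5000i → escape time 2
(row=0, col=1): c = -0.5350 + 1.5000i → escape time 2
(row=0, col=2): c = 0.2300 + 1.5000i → escape time 2
(row=1, col=0): c = -1.3000 + 1.0233i → escape time 3
(row=1, col=1): c = -0.5350 + 1.0233i → escape time 4
(row=1, col=2): c = 0.2300 + 1.0233i → escape time 4
(row=2, col=0): c = -1.3000 + 0.5467i → escape time 3
(row=2, col=1): c = -0.5350 + 0.5467i → escape time 5
(row=2, col=2): c = 0.2300 + 0.5467i → escape time 5
(row=3, col=0): c = -1.3000 + 0.0700i → escape time 5
(row=3, col=1): c = -0.5350 + 0.0700i → escape time 5
(row=3, col=2): c = 0.2300 + 0.0700i → escape time 5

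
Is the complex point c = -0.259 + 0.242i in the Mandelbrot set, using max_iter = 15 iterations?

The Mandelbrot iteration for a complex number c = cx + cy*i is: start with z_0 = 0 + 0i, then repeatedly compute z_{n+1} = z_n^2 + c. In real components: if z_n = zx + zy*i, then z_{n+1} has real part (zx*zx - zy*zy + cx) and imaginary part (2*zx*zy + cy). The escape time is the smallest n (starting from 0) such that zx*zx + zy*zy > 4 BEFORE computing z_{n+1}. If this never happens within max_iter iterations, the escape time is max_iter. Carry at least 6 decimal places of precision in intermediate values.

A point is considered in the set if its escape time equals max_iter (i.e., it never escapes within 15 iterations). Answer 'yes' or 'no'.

z_0 = 0 + 0i, c = -0.2590 + 0.2420i
Iter 1: z = -0.2590 + 0.2420i, |z|^2 = 0.1256
Iter 2: z = -0.2505 + 0.1166i, |z|^2 = 0.0763
Iter 3: z = -0.2099 + 0.1836i, |z|^2 = 0.0777
Iter 4: z = -0.2487 + 0.1650i, |z|^2 = 0.0890
Iter 5: z = -0.2244 + 0.1600i, |z|^2 = 0.0759
Iter 6: z = -0.2342 + 0.1702i, |z|^2 = 0.0838
Iter 7: z = -0.2331 + 0.1623i, |z|^2 = 0.0807
Iter 8: z = -0.2310 + 0.1664i, |z|^2 = 0.0810
Iter 9: z = -0.2333 + 0.1651i, |z|^2 = 0.0817
Iter 10: z = -0.2318 + 0.1649i, |z|^2 = 0.0810
Iter 11: z = -0.2325 + 0.1655i, |z|^2 = 0.0814
Iter 12: z = -0.2324 + 0.1650i, |z|^2 = 0.0812
Iter 13: z = -0.2322 + 0.1653i, |z|^2 = 0.0813
Iter 14: z = -0.2324 + 0.1652i, |z|^2 = 0.0813
Did not escape in 15 iterations → in set

Answer: yes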